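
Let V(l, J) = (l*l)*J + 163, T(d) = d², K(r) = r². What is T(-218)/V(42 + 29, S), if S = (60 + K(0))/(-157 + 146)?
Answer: -522764/300667 ≈ -1.7387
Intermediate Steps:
S = -60/11 (S = (60 + 0²)/(-157 + 146) = (60 + 0)/(-11) = 60*(-1/11) = -60/11 ≈ -5.4545)
V(l, J) = 163 + J*l² (V(l, J) = l²*J + 163 = J*l² + 163 = 163 + J*l²)
T(-218)/V(42 + 29, S) = (-218)²/(163 - 60*(42 + 29)²/11) = 47524/(163 - 60/11*71²) = 47524/(163 - 60/11*5041) = 47524/(163 - 302460/11) = 47524/(-300667/11) = 47524*(-11/300667) = -522764/300667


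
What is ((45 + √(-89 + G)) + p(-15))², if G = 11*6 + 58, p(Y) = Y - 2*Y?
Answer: (60 + √35)² ≈ 4344.9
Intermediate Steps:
p(Y) = -Y
G = 124 (G = 66 + 58 = 124)
((45 + √(-89 + G)) + p(-15))² = ((45 + √(-89 + 124)) - 1*(-15))² = ((45 + √35) + 15)² = (60 + √35)²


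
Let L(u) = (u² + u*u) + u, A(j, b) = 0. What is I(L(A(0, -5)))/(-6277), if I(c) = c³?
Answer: 0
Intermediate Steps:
L(u) = u + 2*u² (L(u) = (u² + u²) + u = 2*u² + u = u + 2*u²)
I(L(A(0, -5)))/(-6277) = (0*(1 + 2*0))³/(-6277) = (0*(1 + 0))³*(-1/6277) = (0*1)³*(-1/6277) = 0³*(-1/6277) = 0*(-1/6277) = 0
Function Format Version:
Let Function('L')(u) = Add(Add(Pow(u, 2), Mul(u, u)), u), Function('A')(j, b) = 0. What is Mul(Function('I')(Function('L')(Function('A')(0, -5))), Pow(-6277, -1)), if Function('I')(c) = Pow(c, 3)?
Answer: 0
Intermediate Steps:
Function('L')(u) = Add(u, Mul(2, Pow(u, 2))) (Function('L')(u) = Add(Add(Pow(u, 2), Pow(u, 2)), u) = Add(Mul(2, Pow(u, 2)), u) = Add(u, Mul(2, Pow(u, 2))))
Mul(Function('I')(Function('L')(Function('A')(0, -5))), Pow(-6277, -1)) = Mul(Pow(Mul(0, Add(1, Mul(2, 0))), 3), Pow(-6277, -1)) = Mul(Pow(Mul(0, Add(1, 0)), 3), Rational(-1, 6277)) = Mul(Pow(Mul(0, 1), 3), Rational(-1, 6277)) = Mul(Pow(0, 3), Rational(-1, 6277)) = Mul(0, Rational(-1, 6277)) = 0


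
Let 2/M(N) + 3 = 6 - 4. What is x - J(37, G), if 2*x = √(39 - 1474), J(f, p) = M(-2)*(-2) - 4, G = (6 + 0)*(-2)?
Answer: I*√1435/2 ≈ 18.941*I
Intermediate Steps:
G = -12 (G = 6*(-2) = -12)
M(N) = -2 (M(N) = 2/(-3 + (6 - 4)) = 2/(-3 + 2) = 2/(-1) = 2*(-1) = -2)
J(f, p) = 0 (J(f, p) = -2*(-2) - 4 = 4 - 4 = 0)
x = I*√1435/2 (x = √(39 - 1474)/2 = √(-1435)/2 = (I*√1435)/2 = I*√1435/2 ≈ 18.941*I)
x - J(37, G) = I*√1435/2 - 1*0 = I*√1435/2 + 0 = I*√1435/2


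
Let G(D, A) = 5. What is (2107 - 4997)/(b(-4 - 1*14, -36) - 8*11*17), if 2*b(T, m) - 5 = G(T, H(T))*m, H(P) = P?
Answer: 5780/3167 ≈ 1.8251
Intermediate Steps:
b(T, m) = 5/2 + 5*m/2 (b(T, m) = 5/2 + (5*m)/2 = 5/2 + 5*m/2)
(2107 - 4997)/(b(-4 - 1*14, -36) - 8*11*17) = (2107 - 4997)/((5/2 + (5/2)*(-36)) - 8*11*17) = -2890/((5/2 - 90) - 88*17) = -2890/(-175/2 - 1496) = -2890/(-3167/2) = -2890*(-2/3167) = 5780/3167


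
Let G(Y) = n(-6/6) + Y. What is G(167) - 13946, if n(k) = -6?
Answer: -13785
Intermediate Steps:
G(Y) = -6 + Y
G(167) - 13946 = (-6 + 167) - 13946 = 161 - 13946 = -13785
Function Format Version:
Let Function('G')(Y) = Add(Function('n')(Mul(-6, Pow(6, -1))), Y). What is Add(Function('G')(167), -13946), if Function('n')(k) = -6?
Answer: -13785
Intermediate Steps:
Function('G')(Y) = Add(-6, Y)
Add(Function('G')(167), -13946) = Add(Add(-6, 167), -13946) = Add(161, -13946) = -13785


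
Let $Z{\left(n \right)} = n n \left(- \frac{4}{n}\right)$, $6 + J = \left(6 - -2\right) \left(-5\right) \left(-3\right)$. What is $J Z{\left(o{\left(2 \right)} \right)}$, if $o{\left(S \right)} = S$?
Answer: $-912$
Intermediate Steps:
$J = 114$ ($J = -6 + \left(6 - -2\right) \left(-5\right) \left(-3\right) = -6 + \left(6 + 2\right) \left(-5\right) \left(-3\right) = -6 + 8 \left(-5\right) \left(-3\right) = -6 - -120 = -6 + 120 = 114$)
$Z{\left(n \right)} = - 4 n$ ($Z{\left(n \right)} = n^{2} \left(- \frac{4}{n}\right) = - 4 n$)
$J Z{\left(o{\left(2 \right)} \right)} = 114 \left(\left(-4\right) 2\right) = 114 \left(-8\right) = -912$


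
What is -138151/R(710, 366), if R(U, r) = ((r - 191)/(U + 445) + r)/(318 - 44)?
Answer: -1249161342/12083 ≈ -1.0338e+5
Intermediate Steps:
R(U, r) = r/274 + (-191 + r)/(274*(445 + U)) (R(U, r) = ((-191 + r)/(445 + U) + r)/274 = ((-191 + r)/(445 + U) + r)*(1/274) = (r + (-191 + r)/(445 + U))*(1/274) = r/274 + (-191 + r)/(274*(445 + U)))
-138151/R(710, 366) = -138151*274*(445 + 710)/(-191 + 446*366 + 710*366) = -138151*316470/(-191 + 163236 + 259860) = -138151/((1/274)*(1/1155)*422905) = -138151/12083/9042 = -138151*9042/12083 = -1249161342/12083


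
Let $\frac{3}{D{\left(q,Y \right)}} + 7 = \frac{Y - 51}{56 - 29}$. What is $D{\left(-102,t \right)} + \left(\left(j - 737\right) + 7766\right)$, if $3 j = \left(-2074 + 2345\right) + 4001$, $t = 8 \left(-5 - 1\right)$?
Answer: $\frac{270487}{32} \approx 8452.7$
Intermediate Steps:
$t = -48$ ($t = 8 \left(-6\right) = -48$)
$D{\left(q,Y \right)} = \frac{3}{- \frac{80}{9} + \frac{Y}{27}}$ ($D{\left(q,Y \right)} = \frac{3}{-7 + \frac{Y - 51}{56 - 29}} = \frac{3}{-7 + \frac{-51 + Y}{27}} = \frac{3}{-7 + \left(-51 + Y\right) \frac{1}{27}} = \frac{3}{-7 + \left(- \frac{17}{9} + \frac{Y}{27}\right)} = \frac{3}{- \frac{80}{9} + \frac{Y}{27}}$)
$j = 1424$ ($j = \frac{\left(-2074 + 2345\right) + 4001}{3} = \frac{271 + 4001}{3} = \frac{1}{3} \cdot 4272 = 1424$)
$D{\left(-102,t \right)} + \left(\left(j - 737\right) + 7766\right) = \frac{81}{-240 - 48} + \left(\left(1424 - 737\right) + 7766\right) = \frac{81}{-288} + \left(687 + 7766\right) = 81 \left(- \frac{1}{288}\right) + 8453 = - \frac{9}{32} + 8453 = \frac{270487}{32}$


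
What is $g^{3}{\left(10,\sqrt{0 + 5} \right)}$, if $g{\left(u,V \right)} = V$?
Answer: $5 \sqrt{5} \approx 11.18$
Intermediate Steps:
$g^{3}{\left(10,\sqrt{0 + 5} \right)} = \left(\sqrt{0 + 5}\right)^{3} = \left(\sqrt{5}\right)^{3} = 5 \sqrt{5}$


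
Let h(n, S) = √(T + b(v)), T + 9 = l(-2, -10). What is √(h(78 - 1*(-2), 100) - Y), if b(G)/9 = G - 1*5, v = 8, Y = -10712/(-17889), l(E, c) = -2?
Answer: 2*√272109579/17889 ≈ 1.8442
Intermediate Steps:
Y = 10712/17889 (Y = -10712*(-1/17889) = 10712/17889 ≈ 0.59880)
b(G) = -45 + 9*G (b(G) = 9*(G - 1*5) = 9*(G - 5) = 9*(-5 + G) = -45 + 9*G)
T = -11 (T = -9 - 2 = -11)
h(n, S) = 4 (h(n, S) = √(-11 + (-45 + 9*8)) = √(-11 + (-45 + 72)) = √(-11 + 27) = √16 = 4)
√(h(78 - 1*(-2), 100) - Y) = √(4 - 1*10712/17889) = √(4 - 10712/17889) = √(60844/17889) = 2*√272109579/17889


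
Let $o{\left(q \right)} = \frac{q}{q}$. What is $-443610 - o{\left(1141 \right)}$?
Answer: $-443611$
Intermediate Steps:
$o{\left(q \right)} = 1$
$-443610 - o{\left(1141 \right)} = -443610 - 1 = -443611$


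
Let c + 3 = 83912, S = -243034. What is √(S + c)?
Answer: 5*I*√6365 ≈ 398.9*I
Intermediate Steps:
c = 83909 (c = -3 + 83912 = 83909)
√(S + c) = √(-243034 + 83909) = √(-159125) = 5*I*√6365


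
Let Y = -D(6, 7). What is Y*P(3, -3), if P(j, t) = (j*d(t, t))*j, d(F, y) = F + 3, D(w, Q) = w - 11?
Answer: 0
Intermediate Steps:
D(w, Q) = -11 + w
d(F, y) = 3 + F
P(j, t) = j**2*(3 + t) (P(j, t) = (j*(3 + t))*j = j**2*(3 + t))
Y = 5 (Y = -(-11 + 6) = -1*(-5) = 5)
Y*P(3, -3) = 5*(3**2*(3 - 3)) = 5*(9*0) = 5*0 = 0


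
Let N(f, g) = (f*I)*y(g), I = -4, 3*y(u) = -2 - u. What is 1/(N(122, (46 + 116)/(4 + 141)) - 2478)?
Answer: -435/857354 ≈ -0.00050738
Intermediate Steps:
y(u) = -2/3 - u/3 (y(u) = (-2 - u)/3 = -2/3 - u/3)
N(f, g) = -4*f*(-2/3 - g/3) (N(f, g) = (f*(-4))*(-2/3 - g/3) = (-4*f)*(-2/3 - g/3) = -4*f*(-2/3 - g/3))
1/(N(122, (46 + 116)/(4 + 141)) - 2478) = 1/((4/3)*122*(2 + (46 + 116)/(4 + 141)) - 2478) = 1/((4/3)*122*(2 + 162/145) - 2478) = 1/((4/3)*122*(452/145) - 2478) = 1/(220576/435 - 2478) = 1/(-857354/435) = -435/857354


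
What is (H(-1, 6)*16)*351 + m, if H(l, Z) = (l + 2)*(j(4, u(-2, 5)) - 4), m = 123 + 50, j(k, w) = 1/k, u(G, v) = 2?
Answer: -20887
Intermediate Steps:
m = 173
H(l, Z) = -15/2 - 15*l/4 (H(l, Z) = (l + 2)*(1/4 - 4) = (2 + l)*(¼ - 4) = (2 + l)*(-15/4) = -15/2 - 15*l/4)
(H(-1, 6)*16)*351 + m = ((-15/2 - 15/4*(-1))*16)*351 + 173 = ((-15/2 + 15/4)*16)*351 + 173 = -15/4*16*351 + 173 = -60*351 + 173 = -21060 + 173 = -20887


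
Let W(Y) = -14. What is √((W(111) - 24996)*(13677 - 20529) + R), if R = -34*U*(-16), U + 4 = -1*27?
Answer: 2*√42837914 ≈ 13090.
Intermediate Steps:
U = -31 (U = -4 - 1*27 = -4 - 27 = -31)
R = -16864 (R = -34*(-31)*(-16) = 1054*(-16) = -16864)
√((W(111) - 24996)*(13677 - 20529) + R) = √((-14 - 24996)*(13677 - 20529) - 16864) = √(-25010*(-6852) - 16864) = √(171368520 - 16864) = √171351656 = 2*√42837914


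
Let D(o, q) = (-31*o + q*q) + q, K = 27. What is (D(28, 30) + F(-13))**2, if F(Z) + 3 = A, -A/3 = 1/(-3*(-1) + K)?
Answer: 346921/100 ≈ 3469.2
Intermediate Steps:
A = -1/10 (A = -3/(-3*(-1) + 27) = -3/(3 + 27) = -3/30 = -3*1/30 = -1/10 ≈ -0.10000)
F(Z) = -31/10 (F(Z) = -3 - 1/10 = -31/10)
D(o, q) = q + q**2 - 31*o (D(o, q) = (-31*o + q**2) + q = (q**2 - 31*o) + q = q + q**2 - 31*o)
(D(28, 30) + F(-13))**2 = ((30 + 30**2 - 31*28) - 31/10)**2 = ((30 + 900 - 868) - 31/10)**2 = (62 - 31/10)**2 = (589/10)**2 = 346921/100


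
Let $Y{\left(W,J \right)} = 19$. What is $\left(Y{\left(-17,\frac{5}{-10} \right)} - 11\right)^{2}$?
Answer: $64$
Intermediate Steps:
$\left(Y{\left(-17,\frac{5}{-10} \right)} - 11\right)^{2} = \left(19 - 11\right)^{2} = 8^{2} = 64$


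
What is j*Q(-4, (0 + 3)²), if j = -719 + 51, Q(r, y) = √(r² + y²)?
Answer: -668*√97 ≈ -6579.0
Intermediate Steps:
j = -668
j*Q(-4, (0 + 3)²) = -668*√((-4)² + ((0 + 3)²)²) = -668*√(16 + (3²)²) = -668*√(16 + 9²) = -668*√(16 + 81) = -668*√97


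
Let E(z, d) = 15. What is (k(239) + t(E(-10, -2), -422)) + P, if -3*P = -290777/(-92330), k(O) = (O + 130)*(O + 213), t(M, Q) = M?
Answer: 46202472193/276990 ≈ 1.6680e+5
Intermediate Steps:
k(O) = (130 + O)*(213 + O)
P = -290777/276990 (P = -(-290777)/(3*(-92330)) = -(-290777)*(-1)/(3*92330) = -1/3*290777/92330 = -290777/276990 ≈ -1.0498)
(k(239) + t(E(-10, -2), -422)) + P = ((27690 + 239**2 + 343*239) + 15) - 290777/276990 = ((27690 + 57121 + 81977) + 15) - 290777/276990 = (166788 + 15) - 290777/276990 = 166803 - 290777/276990 = 46202472193/276990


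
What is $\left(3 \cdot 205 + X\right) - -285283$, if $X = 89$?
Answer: $285987$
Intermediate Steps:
$\left(3 \cdot 205 + X\right) - -285283 = \left(3 \cdot 205 + 89\right) - -285283 = \left(615 + 89\right) + 285283 = 704 + 285283 = 285987$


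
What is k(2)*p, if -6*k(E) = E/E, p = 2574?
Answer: -429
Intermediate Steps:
k(E) = -⅙ (k(E) = -E/(6*E) = -⅙*1 = -⅙)
k(2)*p = -⅙*2574 = -429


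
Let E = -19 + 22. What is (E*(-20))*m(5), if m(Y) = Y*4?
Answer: -1200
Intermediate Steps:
m(Y) = 4*Y
E = 3
(E*(-20))*m(5) = (3*(-20))*(4*5) = -60*20 = -1200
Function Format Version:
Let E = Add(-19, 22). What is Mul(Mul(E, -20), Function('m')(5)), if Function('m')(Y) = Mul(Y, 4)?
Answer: -1200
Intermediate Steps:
Function('m')(Y) = Mul(4, Y)
E = 3
Mul(Mul(E, -20), Function('m')(5)) = Mul(Mul(3, -20), Mul(4, 5)) = Mul(-60, 20) = -1200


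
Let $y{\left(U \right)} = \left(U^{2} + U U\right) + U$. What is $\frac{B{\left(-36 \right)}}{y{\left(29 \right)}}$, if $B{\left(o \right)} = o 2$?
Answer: $- \frac{72}{1711} \approx -0.042081$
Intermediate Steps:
$y{\left(U \right)} = U + 2 U^{2}$ ($y{\left(U \right)} = \left(U^{2} + U^{2}\right) + U = 2 U^{2} + U = U + 2 U^{2}$)
$B{\left(o \right)} = 2 o$
$\frac{B{\left(-36 \right)}}{y{\left(29 \right)}} = \frac{2 \left(-36\right)}{29 \left(1 + 2 \cdot 29\right)} = - \frac{72}{29 \left(1 + 58\right)} = - \frac{72}{29 \cdot 59} = - \frac{72}{1711}$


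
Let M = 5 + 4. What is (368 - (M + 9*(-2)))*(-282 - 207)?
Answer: -184353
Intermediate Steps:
M = 9
(368 - (M + 9*(-2)))*(-282 - 207) = (368 - (9 + 9*(-2)))*(-282 - 207) = (368 - (9 - 18))*(-489) = (368 - 1*(-9))*(-489) = (368 + 9)*(-489) = 377*(-489) = -184353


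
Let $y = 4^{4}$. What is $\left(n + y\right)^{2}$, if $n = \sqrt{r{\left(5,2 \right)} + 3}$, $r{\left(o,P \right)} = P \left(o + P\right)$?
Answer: $\left(256 + \sqrt{17}\right)^{2} \approx 67664.0$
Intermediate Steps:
$r{\left(o,P \right)} = P \left(P + o\right)$
$n = \sqrt{17}$ ($n = \sqrt{2 \left(2 + 5\right) + 3} = \sqrt{2 \cdot 7 + 3} = \sqrt{14 + 3} = \sqrt{17} \approx 4.1231$)
$y = 256$
$\left(n + y\right)^{2} = \left(\sqrt{17} + 256\right)^{2} = \left(256 + \sqrt{17}\right)^{2}$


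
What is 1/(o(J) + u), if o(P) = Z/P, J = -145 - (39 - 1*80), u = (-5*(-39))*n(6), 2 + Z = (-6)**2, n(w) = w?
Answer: 52/60823 ≈ 0.00085494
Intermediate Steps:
Z = 34 (Z = -2 + (-6)**2 = -2 + 36 = 34)
u = 1170 (u = -5*(-39)*6 = 195*6 = 1170)
J = -104 (J = -145 - (39 - 80) = -145 - 1*(-41) = -145 + 41 = -104)
o(P) = 34/P
1/(o(J) + u) = 1/(34/(-104) + 1170) = 1/(34*(-1/104) + 1170) = 1/(-17/52 + 1170) = 1/(60823/52) = 52/60823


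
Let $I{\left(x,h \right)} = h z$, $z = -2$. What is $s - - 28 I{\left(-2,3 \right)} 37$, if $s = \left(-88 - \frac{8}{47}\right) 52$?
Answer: $- \frac{507640}{47} \approx -10801.0$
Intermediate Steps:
$I{\left(x,h \right)} = - 2 h$ ($I{\left(x,h \right)} = h \left(-2\right) = - 2 h$)
$s = - \frac{215488}{47}$ ($s = \left(-88 - \frac{8}{47}\right) 52 = \left(- \frac{4144}{47}\right) 52 = - \frac{215488}{47} \approx -4584.9$)
$s - - 28 I{\left(-2,3 \right)} 37 = - \frac{215488}{47} - - 28 \left(\left(-2\right) 3\right) 37 = - \frac{215488}{47} - \left(-28\right) \left(-6\right) 37 = - \frac{215488}{47} - 168 \cdot 37 = - \frac{215488}{47} - 6216 = - \frac{507640}{47}$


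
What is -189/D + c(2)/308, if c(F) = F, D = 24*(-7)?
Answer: 697/616 ≈ 1.1315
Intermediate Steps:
D = -168
-189/D + c(2)/308 = -189/(-168) + 2/308 = -189*(-1/168) + 2*(1/308) = 9/8 + 1/154 = 697/616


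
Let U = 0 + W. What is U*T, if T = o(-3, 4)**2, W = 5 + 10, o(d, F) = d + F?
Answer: 15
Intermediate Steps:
o(d, F) = F + d
W = 15
T = 1 (T = (4 - 3)**2 = 1**2 = 1)
U = 15 (U = 0 + 15 = 15)
U*T = 15*1 = 15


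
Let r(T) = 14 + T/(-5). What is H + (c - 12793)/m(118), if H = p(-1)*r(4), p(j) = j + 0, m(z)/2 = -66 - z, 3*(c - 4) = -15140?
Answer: 194671/5520 ≈ 35.266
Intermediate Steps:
c = -15128/3 (c = 4 + (1/3)*(-15140) = 4 - 15140/3 = -15128/3 ≈ -5042.7)
m(z) = -132 - 2*z (m(z) = 2*(-66 - z) = -132 - 2*z)
r(T) = 14 - T/5 (r(T) = 14 + T*(-1/5) = 14 - T/5)
p(j) = j
H = -66/5 (H = -(14 - 1/5*4) = -(14 - 4/5) = -1*66/5 = -66/5 ≈ -13.200)
H + (c - 12793)/m(118) = -66/5 + (-15128/3 - 12793)/(-132 - 2*118) = -66/5 - 53507/(3*(-132 - 236)) = -66/5 - 53507/3/(-368) = -66/5 - 53507/3*(-1/368) = -66/5 + 53507/1104 = 194671/5520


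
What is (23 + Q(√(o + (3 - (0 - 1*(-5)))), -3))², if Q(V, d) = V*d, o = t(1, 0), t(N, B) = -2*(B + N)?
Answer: 493 - 276*I ≈ 493.0 - 276.0*I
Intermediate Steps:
t(N, B) = -2*B - 2*N
o = -2 (o = -2*0 - 2*1 = 0 - 2 = -2)
(23 + Q(√(o + (3 - (0 - 1*(-5)))), -3))² = (23 + √(-2 + (3 - (0 - 1*(-5))))*(-3))² = (23 + √(-2 + (3 - (0 + 5)))*(-3))² = (23 + √(-2 + (3 - 1*5))*(-3))² = (23 + √(-2 + (3 - 5))*(-3))² = (23 + √(-2 - 2)*(-3))² = (23 + √(-4)*(-3))² = (23 + (2*I)*(-3))² = (23 - 6*I)²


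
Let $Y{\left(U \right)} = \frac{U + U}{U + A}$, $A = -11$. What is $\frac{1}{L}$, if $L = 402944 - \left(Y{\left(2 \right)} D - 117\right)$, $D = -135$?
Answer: $\frac{1}{403001} \approx 2.4814 \cdot 10^{-6}$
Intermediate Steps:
$Y{\left(U \right)} = \frac{2 U}{-11 + U}$ ($Y{\left(U \right)} = \frac{U + U}{U - 11} = \frac{2 U}{-11 + U}$)
$L = 403001$ ($L = 402944 - \left(2 \cdot 2 \frac{1}{-11 + 2} \left(-135\right) - 117\right) = 402944 - \left(2 \cdot 2 \frac{1}{-9} \left(-135\right) - 117\right) = 402944 - \left(2 \cdot 2 \left(- \frac{1}{9}\right) \left(-135\right) - 117\right) = 402944 - \left(\left(- \frac{4}{9}\right) \left(-135\right) - 117\right) = 402944 - \left(60 - 117\right) = 402944 - -57 = 402944 + 57 = 403001$)
$\frac{1}{L} = \frac{1}{403001}$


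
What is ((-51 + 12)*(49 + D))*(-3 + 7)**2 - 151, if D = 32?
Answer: -50695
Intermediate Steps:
((-51 + 12)*(49 + D))*(-3 + 7)**2 - 151 = ((-51 + 12)*(49 + 32))*(-3 + 7)**2 - 151 = -39*81*4**2 - 151 = -3159*16 - 151 = -50544 - 151 = -50695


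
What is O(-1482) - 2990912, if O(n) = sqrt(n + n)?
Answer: -2990912 + 2*I*sqrt(741) ≈ -2.9909e+6 + 54.443*I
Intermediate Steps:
O(n) = sqrt(2)*sqrt(n) (O(n) = sqrt(2*n) = sqrt(2)*sqrt(n))
O(-1482) - 2990912 = sqrt(2)*sqrt(-1482) - 2990912 = sqrt(2)*(I*sqrt(1482)) - 2990912 = 2*I*sqrt(741) - 2990912 = -2990912 + 2*I*sqrt(741)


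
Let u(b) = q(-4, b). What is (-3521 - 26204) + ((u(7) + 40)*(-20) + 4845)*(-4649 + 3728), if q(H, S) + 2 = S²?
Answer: -2889430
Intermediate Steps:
q(H, S) = -2 + S²
u(b) = -2 + b²
(-3521 - 26204) + ((u(7) + 40)*(-20) + 4845)*(-4649 + 3728) = (-3521 - 26204) + (((-2 + 7²) + 40)*(-20) + 4845)*(-4649 + 3728) = -29725 + (((-2 + 49) + 40)*(-20) + 4845)*(-921) = -29725 + ((47 + 40)*(-20) + 4845)*(-921) = -29725 + (87*(-20) + 4845)*(-921) = -29725 + (-1740 + 4845)*(-921) = -29725 + 3105*(-921) = -29725 - 2859705 = -2889430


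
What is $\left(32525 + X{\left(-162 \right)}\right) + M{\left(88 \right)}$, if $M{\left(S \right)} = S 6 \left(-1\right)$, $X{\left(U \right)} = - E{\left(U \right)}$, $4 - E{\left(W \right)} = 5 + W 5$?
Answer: $31188$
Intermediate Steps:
$E{\left(W \right)} = -1 - 5 W$ ($E{\left(W \right)} = 4 - \left(5 + W 5\right) = 4 - \left(5 + 5 W\right) = -1 - 5 W$)
$X{\left(U \right)} = 1 + 5 U$ ($X{\left(U \right)} = - (-1 - 5 U) = 1 + 5 U$)
$M{\left(S \right)} = - 6 S$ ($M{\left(S \right)} = 6 S \left(-1\right) = - 6 S$)
$\left(32525 + X{\left(-162 \right)}\right) + M{\left(88 \right)} = \left(32525 + \left(1 + 5 \left(-162\right)\right)\right) - 528 = \left(32525 + \left(1 - 810\right)\right) - 528 = \left(32525 - 809\right) - 528 = 31716 - 528 = 31188$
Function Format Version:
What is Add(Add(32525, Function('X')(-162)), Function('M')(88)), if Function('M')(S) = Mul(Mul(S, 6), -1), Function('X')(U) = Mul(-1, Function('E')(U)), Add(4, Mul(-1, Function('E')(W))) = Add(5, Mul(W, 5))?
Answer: 31188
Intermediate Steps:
Function('E')(W) = Add(-1, Mul(-5, W)) (Function('E')(W) = Add(4, Mul(-1, Add(5, Mul(W, 5)))) = Add(4, Mul(-1, Add(5, Mul(5, W)))) = Add(4, Add(-5, Mul(-5, W))) = Add(-1, Mul(-5, W)))
Function('X')(U) = Add(1, Mul(5, U)) (Function('X')(U) = Mul(-1, Add(-1, Mul(-5, U))) = Add(1, Mul(5, U)))
Function('M')(S) = Mul(-6, S) (Function('M')(S) = Mul(Mul(6, S), -1) = Mul(-6, S))
Add(Add(32525, Function('X')(-162)), Function('M')(88)) = Add(Add(32525, Add(1, Mul(5, -162))), Mul(-6, 88)) = Add(Add(32525, Add(1, -810)), -528) = Add(Add(32525, -809), -528) = Add(31716, -528) = 31188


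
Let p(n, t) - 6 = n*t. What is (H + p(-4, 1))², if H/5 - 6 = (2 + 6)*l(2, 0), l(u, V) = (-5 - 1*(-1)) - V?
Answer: 16384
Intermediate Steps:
l(u, V) = -4 - V (l(u, V) = (-5 + 1) - V = -4 - V)
H = -130 (H = 30 + 5*((2 + 6)*(-4 - 1*0)) = 30 + 5*(8*(-4 + 0)) = 30 + 5*(8*(-4)) = 30 + 5*(-32) = 30 - 160 = -130)
p(n, t) = 6 + n*t
(H + p(-4, 1))² = (-130 + (6 - 4*1))² = (-130 + (6 - 4))² = (-130 + 2)² = (-128)² = 16384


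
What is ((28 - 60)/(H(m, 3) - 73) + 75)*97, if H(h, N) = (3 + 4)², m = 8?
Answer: 22213/3 ≈ 7404.3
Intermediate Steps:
H(h, N) = 49 (H(h, N) = 7² = 49)
((28 - 60)/(H(m, 3) - 73) + 75)*97 = ((28 - 60)/(49 - 73) + 75)*97 = (-32/(-24) + 75)*97 = (-32*(-1/24) + 75)*97 = (4/3 + 75)*97 = (229/3)*97 = 22213/3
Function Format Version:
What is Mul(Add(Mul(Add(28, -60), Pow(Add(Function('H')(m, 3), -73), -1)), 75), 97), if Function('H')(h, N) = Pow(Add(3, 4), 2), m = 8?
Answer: Rational(22213, 3) ≈ 7404.3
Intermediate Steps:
Function('H')(h, N) = 49 (Function('H')(h, N) = Pow(7, 2) = 49)
Mul(Add(Mul(Add(28, -60), Pow(Add(Function('H')(m, 3), -73), -1)), 75), 97) = Mul(Add(Mul(Add(28, -60), Pow(Add(49, -73), -1)), 75), 97) = Mul(Add(Mul(-32, Pow(-24, -1)), 75), 97) = Mul(Add(Mul(-32, Rational(-1, 24)), 75), 97) = Mul(Add(Rational(4, 3), 75), 97) = Mul(Rational(229, 3), 97) = Rational(22213, 3)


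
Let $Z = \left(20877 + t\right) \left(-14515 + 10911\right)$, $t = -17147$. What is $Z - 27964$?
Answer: $-13470884$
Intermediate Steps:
$Z = -13442920$ ($Z = \left(20877 - 17147\right) \left(-14515 + 10911\right) = 3730 \left(-3604\right) = -13442920$)
$Z - 27964 = -13442920 - 27964 = -13470884$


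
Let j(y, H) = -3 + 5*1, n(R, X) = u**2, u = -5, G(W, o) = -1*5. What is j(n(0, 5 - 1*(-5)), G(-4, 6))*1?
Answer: 2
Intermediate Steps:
G(W, o) = -5
n(R, X) = 25 (n(R, X) = (-5)**2 = 25)
j(y, H) = 2 (j(y, H) = -3 + 5 = 2)
j(n(0, 5 - 1*(-5)), G(-4, 6))*1 = 2*1 = 2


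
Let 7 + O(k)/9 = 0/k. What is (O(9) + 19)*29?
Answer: -1276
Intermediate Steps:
O(k) = -63 (O(k) = -63 + 9*(0/k) = -63 + 9*0 = -63 + 0 = -63)
(O(9) + 19)*29 = (-63 + 19)*29 = -44*29 = -1276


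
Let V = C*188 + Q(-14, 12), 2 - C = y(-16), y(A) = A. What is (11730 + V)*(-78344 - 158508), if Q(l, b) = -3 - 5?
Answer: -3577886312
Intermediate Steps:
Q(l, b) = -8
C = 18 (C = 2 - 1*(-16) = 2 + 16 = 18)
V = 3376 (V = 18*188 - 8 = 3384 - 8 = 3376)
(11730 + V)*(-78344 - 158508) = (11730 + 3376)*(-78344 - 158508) = 15106*(-236852) = -3577886312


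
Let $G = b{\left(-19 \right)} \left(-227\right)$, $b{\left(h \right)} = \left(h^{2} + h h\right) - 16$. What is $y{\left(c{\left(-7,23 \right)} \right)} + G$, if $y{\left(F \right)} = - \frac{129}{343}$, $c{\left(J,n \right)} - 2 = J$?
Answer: $- \frac{54969995}{343} \approx -1.6026 \cdot 10^{5}$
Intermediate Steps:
$c{\left(J,n \right)} = 2 + J$
$y{\left(F \right)} = - \frac{129}{343}$ ($y{\left(F \right)} = \left(-129\right) \frac{1}{343} = - \frac{129}{343}$)
$b{\left(h \right)} = -16 + 2 h^{2}$ ($b{\left(h \right)} = \left(h^{2} + h^{2}\right) - 16 = 2 h^{2} - 16 = -16 + 2 h^{2}$)
$G = -160262$ ($G = \left(-16 + 2 \left(-19\right)^{2}\right) \left(-227\right) = \left(-16 + 2 \cdot 361\right) \left(-227\right) = \left(-16 + 722\right) \left(-227\right) = 706 \left(-227\right) = -160262$)
$y{\left(c{\left(-7,23 \right)} \right)} + G = - \frac{129}{343} - 160262 = - \frac{54969995}{343}$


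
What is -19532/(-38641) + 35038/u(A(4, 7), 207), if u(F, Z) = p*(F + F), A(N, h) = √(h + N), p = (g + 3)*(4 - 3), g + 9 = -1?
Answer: 19532/38641 - 17519*√11/77 ≈ -754.09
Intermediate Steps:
g = -10 (g = -9 - 1 = -10)
p = -7 (p = (-10 + 3)*(4 - 3) = -7*1 = -7)
A(N, h) = √(N + h)
u(F, Z) = -14*F (u(F, Z) = -7*(F + F) = -14*F)
-19532/(-38641) + 35038/u(A(4, 7), 207) = -19532/(-38641) + 35038/((-14*√(4 + 7))) = -19532*(-1/38641) + 35038/((-14*√11)) = 19532/38641 + 35038*(-√11/154) = 19532/38641 - 17519*√11/77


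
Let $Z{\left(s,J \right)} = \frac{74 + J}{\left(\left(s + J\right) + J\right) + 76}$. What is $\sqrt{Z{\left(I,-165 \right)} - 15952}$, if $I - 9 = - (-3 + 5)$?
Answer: $\frac{i \sqrt{5758539}}{19} \approx 126.3 i$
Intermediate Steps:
$I = 7$ ($I = 9 - \left(-3 + 5\right) = 9 - 2 = 7$)
$Z{\left(s,J \right)} = \frac{74 + J}{76 + s + 2 J}$ ($Z{\left(s,J \right)} = \frac{74 + J}{\left(\left(J + s\right) + J\right) + 76} = \frac{74 + J}{\left(s + 2 J\right) + 76} = \frac{74 + J}{76 + s + 2 J}$)
$\sqrt{Z{\left(I,-165 \right)} - 15952} = \sqrt{\frac{74 - 165}{76 + 7 + 2 \left(-165\right)} - 15952} = \sqrt{\frac{1}{76 + 7 - 330} \left(-91\right) - 15952} = \sqrt{\frac{1}{-247} \left(-91\right) - 15952} = \sqrt{\left(- \frac{1}{247}\right) \left(-91\right) - 15952} = \sqrt{\frac{7}{19} - 15952} = \sqrt{- \frac{303081}{19}} = \frac{i \sqrt{5758539}}{19}$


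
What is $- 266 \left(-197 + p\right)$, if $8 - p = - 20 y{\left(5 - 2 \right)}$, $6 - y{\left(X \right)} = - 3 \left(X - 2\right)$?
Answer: $2394$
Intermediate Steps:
$y{\left(X \right)} = 3 X$ ($y{\left(X \right)} = 6 - - 3 \left(X - 2\right) = 6 - - 3 \left(-2 + X\right) = 6 - \left(6 - 3 X\right) = 6 + \left(-6 + 3 X\right) = 3 X$)
$p = 188$ ($p = 8 - - 20 \cdot 3 \left(5 - 2\right) = 8 - - 20 \cdot 3 \cdot 3 = 8 - \left(-20\right) 9 = 8 - -180 = 8 + 180 = 188$)
$- 266 \left(-197 + p\right) = - 266 \left(-197 + 188\right) = \left(-266\right) \left(-9\right) = 2394$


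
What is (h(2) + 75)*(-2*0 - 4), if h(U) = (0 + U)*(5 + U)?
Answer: -356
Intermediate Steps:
h(U) = U*(5 + U)
(h(2) + 75)*(-2*0 - 4) = (2*(5 + 2) + 75)*(-2*0 - 4) = (2*7 + 75)*(0 - 4) = (14 + 75)*(-4) = 89*(-4) = -356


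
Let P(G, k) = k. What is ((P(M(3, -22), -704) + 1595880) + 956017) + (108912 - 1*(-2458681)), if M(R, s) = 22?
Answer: 5118786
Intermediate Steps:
((P(M(3, -22), -704) + 1595880) + 956017) + (108912 - 1*(-2458681)) = ((-704 + 1595880) + 956017) + (108912 - 1*(-2458681)) = (1595176 + 956017) + (108912 + 2458681) = 2551193 + 2567593 = 5118786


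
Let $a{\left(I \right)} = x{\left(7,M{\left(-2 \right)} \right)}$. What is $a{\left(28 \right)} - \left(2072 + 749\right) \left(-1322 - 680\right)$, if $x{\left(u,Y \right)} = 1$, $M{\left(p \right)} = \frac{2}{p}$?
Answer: $5647643$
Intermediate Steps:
$a{\left(I \right)} = 1$
$a{\left(28 \right)} - \left(2072 + 749\right) \left(-1322 - 680\right) = 1 - \left(2072 + 749\right) \left(-1322 - 680\right) = 1 - 2821 \left(-1322 - 680\right) = 1 - 2821 \left(-2002\right) = 1 - -5647642 = 1 + 5647642 = 5647643$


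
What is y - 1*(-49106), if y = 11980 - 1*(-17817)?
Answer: 78903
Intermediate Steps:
y = 29797 (y = 11980 + 17817 = 29797)
y - 1*(-49106) = 29797 - 1*(-49106) = 29797 + 49106 = 78903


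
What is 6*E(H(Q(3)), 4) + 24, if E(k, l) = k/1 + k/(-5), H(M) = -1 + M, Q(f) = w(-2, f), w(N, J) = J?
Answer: 168/5 ≈ 33.600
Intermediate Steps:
Q(f) = f
E(k, l) = 4*k/5 (E(k, l) = k*1 + k*(-⅕) = k - k/5 = 4*k/5)
6*E(H(Q(3)), 4) + 24 = 6*(4*(-1 + 3)/5) + 24 = 6*((⅘)*2) + 24 = 6*(8/5) + 24 = 48/5 + 24 = 168/5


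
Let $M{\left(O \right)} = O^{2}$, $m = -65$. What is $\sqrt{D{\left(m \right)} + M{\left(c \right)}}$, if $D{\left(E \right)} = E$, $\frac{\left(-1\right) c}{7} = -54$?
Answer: $\sqrt{142819} \approx 377.91$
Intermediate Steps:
$c = 378$ ($c = \left(-7\right) \left(-54\right) = 378$)
$\sqrt{D{\left(m \right)} + M{\left(c \right)}} = \sqrt{-65 + 378^{2}} = \sqrt{-65 + 142884} = \sqrt{142819}$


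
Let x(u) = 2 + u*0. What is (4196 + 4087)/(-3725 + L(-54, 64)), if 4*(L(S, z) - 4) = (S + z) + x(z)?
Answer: -753/338 ≈ -2.2278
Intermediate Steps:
x(u) = 2 (x(u) = 2 + 0 = 2)
L(S, z) = 9/2 + S/4 + z/4 (L(S, z) = 4 + ((S + z) + 2)/4 = 4 + (2 + S + z)/4 = 4 + (½ + S/4 + z/4) = 9/2 + S/4 + z/4)
(4196 + 4087)/(-3725 + L(-54, 64)) = (4196 + 4087)/(-3725 + (9/2 + (¼)*(-54) + (¼)*64)) = 8283/(-3725 + (9/2 - 27/2 + 16)) = 8283/(-3725 + 7) = 8283/(-3718) = 8283*(-1/3718) = -753/338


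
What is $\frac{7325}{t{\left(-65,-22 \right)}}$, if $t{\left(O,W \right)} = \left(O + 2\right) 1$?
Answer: $- \frac{7325}{63} \approx -116.27$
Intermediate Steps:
$t{\left(O,W \right)} = 2 + O$ ($t{\left(O,W \right)} = \left(2 + O\right) 1 = 2 + O$)
$\frac{7325}{t{\left(-65,-22 \right)}} = \frac{7325}{2 - 65} = \frac{7325}{-63} = 7325 \left(- \frac{1}{63}\right) = - \frac{7325}{63}$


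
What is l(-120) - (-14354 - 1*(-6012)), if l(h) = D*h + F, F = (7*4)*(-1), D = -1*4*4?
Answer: 10234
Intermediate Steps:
D = -16 (D = -4*4 = -16)
F = -28 (F = 28*(-1) = -28)
l(h) = -28 - 16*h (l(h) = -16*h - 28 = -28 - 16*h)
l(-120) - (-14354 - 1*(-6012)) = (-28 - 16*(-120)) - (-14354 - 1*(-6012)) = (-28 + 1920) - (-14354 + 6012) = 1892 - 1*(-8342) = 1892 + 8342 = 10234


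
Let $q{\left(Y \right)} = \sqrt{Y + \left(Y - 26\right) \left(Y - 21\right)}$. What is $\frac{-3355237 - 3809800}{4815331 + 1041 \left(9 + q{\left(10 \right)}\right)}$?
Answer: $- \frac{17284577006950}{11638764262667} + \frac{7458803517 \sqrt{186}}{23277528525334} \approx -1.4807$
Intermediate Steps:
$q{\left(Y \right)} = \sqrt{Y + \left(-26 + Y\right) \left(-21 + Y\right)}$
$\frac{-3355237 - 3809800}{4815331 + 1041 \left(9 + q{\left(10 \right)}\right)} = \frac{-3355237 - 3809800}{4815331 + 1041 \left(9 + \sqrt{546 + 10^{2} - 460}\right)} = - \frac{7165037}{4815331 + 1041 \left(9 + \sqrt{546 + 100 - 460}\right)} = - \frac{7165037}{4815331 + 1041 \left(9 + \sqrt{186}\right)} = - \frac{7165037}{4815331 + \left(9369 + 1041 \sqrt{186}\right)} = - \frac{7165037}{4824700 + 1041 \sqrt{186}}$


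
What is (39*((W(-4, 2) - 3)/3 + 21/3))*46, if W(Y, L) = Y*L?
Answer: 5980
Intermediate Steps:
W(Y, L) = L*Y
(39*((W(-4, 2) - 3)/3 + 21/3))*46 = (39*((2*(-4) - 3)/3 + 21/3))*46 = (39*((-8 - 3)*(1/3) + 21*(1/3)))*46 = (39*(-11*1/3 + 7))*46 = (39*(-11/3 + 7))*46 = (39*(10/3))*46 = 130*46 = 5980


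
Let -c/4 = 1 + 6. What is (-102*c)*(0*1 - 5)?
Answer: -14280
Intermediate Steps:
c = -28 (c = -4*(1 + 6) = -4*7 = -28)
(-102*c)*(0*1 - 5) = (-102*(-28))*(0*1 - 5) = 2856*(0 - 5) = 2856*(-5) = -14280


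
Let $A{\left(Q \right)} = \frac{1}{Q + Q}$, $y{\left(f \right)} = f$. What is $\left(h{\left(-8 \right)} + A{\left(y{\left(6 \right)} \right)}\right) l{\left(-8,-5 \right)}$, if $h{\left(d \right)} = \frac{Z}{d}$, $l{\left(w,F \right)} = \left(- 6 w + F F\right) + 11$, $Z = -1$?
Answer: $\frac{35}{2} \approx 17.5$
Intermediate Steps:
$l{\left(w,F \right)} = 11 + F^{2} - 6 w$ ($l{\left(w,F \right)} = \left(- 6 w + F^{2}\right) + 11 = \left(F^{2} - 6 w\right) + 11 = 11 + F^{2} - 6 w$)
$A{\left(Q \right)} = \frac{1}{2 Q}$
$h{\left(d \right)} = - \frac{1}{d}$
$\left(h{\left(-8 \right)} + A{\left(y{\left(6 \right)} \right)}\right) l{\left(-8,-5 \right)} = \left(- \frac{1}{-8} + \frac{1}{2 \cdot 6}\right) \left(11 + \left(-5\right)^{2} - -48\right) = \left(\left(-1\right) \left(- \frac{1}{8}\right) + \frac{1}{2} \cdot \frac{1}{6}\right) \left(11 + 25 + 48\right) = \left(\frac{1}{8} + \frac{1}{12}\right) 84 = \frac{5}{24} \cdot 84 = \frac{35}{2}$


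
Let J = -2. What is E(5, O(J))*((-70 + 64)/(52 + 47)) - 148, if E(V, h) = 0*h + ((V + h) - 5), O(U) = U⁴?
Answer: -4916/33 ≈ -148.97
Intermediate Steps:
E(V, h) = -5 + V + h (E(V, h) = 0 + (-5 + V + h) = -5 + V + h)
E(5, O(J))*((-70 + 64)/(52 + 47)) - 148 = (-5 + 5 + (-2)⁴)*((-70 + 64)/(52 + 47)) - 148 = (-5 + 5 + 16)*(-6/99) - 148 = 16*(-6*1/99) - 148 = 16*(-2/33) - 148 = -32/33 - 148 = -4916/33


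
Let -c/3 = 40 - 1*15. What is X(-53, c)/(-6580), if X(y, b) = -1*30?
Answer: 3/658 ≈ 0.0045593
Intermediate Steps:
c = -75 (c = -3*(40 - 1*15) = -3*(40 - 15) = -3*25 = -75)
X(y, b) = -30
X(-53, c)/(-6580) = -30/(-6580) = -30*(-1/6580) = 3/658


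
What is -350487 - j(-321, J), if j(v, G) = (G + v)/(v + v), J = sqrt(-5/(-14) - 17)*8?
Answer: -700975/2 + 2*I*sqrt(3262)/2247 ≈ -3.5049e+5 + 0.050836*I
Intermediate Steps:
J = 4*I*sqrt(3262)/7 (J = sqrt(-5*(-1/14) - 17)*8 = sqrt(5/14 - 17)*8 = sqrt(-233/14)*8 = (I*sqrt(3262)/14)*8 = 4*I*sqrt(3262)/7 ≈ 32.637*I)
j(v, G) = (G + v)/(2*v) (j(v, G) = (G + v)/((2*v)) = (G + v)*(1/(2*v)) = (G + v)/(2*v))
-350487 - j(-321, J) = -350487 - (4*I*sqrt(3262)/7 - 321)/(2*(-321)) = -350487 - (-1)*(-321 + 4*I*sqrt(3262)/7)/(2*321) = -350487 - (1/2 - 2*I*sqrt(3262)/2247) = -350487 + (-1/2 + 2*I*sqrt(3262)/2247) = -700975/2 + 2*I*sqrt(3262)/2247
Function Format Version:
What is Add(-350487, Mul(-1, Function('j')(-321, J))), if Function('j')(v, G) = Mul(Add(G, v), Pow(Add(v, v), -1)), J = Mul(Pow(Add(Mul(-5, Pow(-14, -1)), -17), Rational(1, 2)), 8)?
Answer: Add(Rational(-700975, 2), Mul(Rational(2, 2247), I, Pow(3262, Rational(1, 2)))) ≈ Add(-3.5049e+5, Mul(0.050836, I))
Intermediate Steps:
J = Mul(Rational(4, 7), I, Pow(3262, Rational(1, 2))) (J = Mul(Pow(Add(Mul(-5, Rational(-1, 14)), -17), Rational(1, 2)), 8) = Mul(Pow(Add(Rational(5, 14), -17), Rational(1, 2)), 8) = Mul(Pow(Rational(-233, 14), Rational(1, 2)), 8) = Mul(Mul(Rational(1, 14), I, Pow(3262, Rational(1, 2))), 8) = Mul(Rational(4, 7), I, Pow(3262, Rational(1, 2))) ≈ Mul(32.637, I))
Function('j')(v, G) = Mul(Rational(1, 2), Pow(v, -1), Add(G, v)) (Function('j')(v, G) = Mul(Add(G, v), Pow(Mul(2, v), -1)) = Mul(Add(G, v), Mul(Rational(1, 2), Pow(v, -1))) = Mul(Rational(1, 2), Pow(v, -1), Add(G, v)))
Add(-350487, Mul(-1, Function('j')(-321, J))) = Add(-350487, Mul(-1, Mul(Rational(1, 2), Pow(-321, -1), Add(Mul(Rational(4, 7), I, Pow(3262, Rational(1, 2))), -321)))) = Add(-350487, Mul(-1, Mul(Rational(1, 2), Rational(-1, 321), Add(-321, Mul(Rational(4, 7), I, Pow(3262, Rational(1, 2))))))) = Add(-350487, Mul(-1, Add(Rational(1, 2), Mul(Rational(-2, 2247), I, Pow(3262, Rational(1, 2)))))) = Add(-350487, Add(Rational(-1, 2), Mul(Rational(2, 2247), I, Pow(3262, Rational(1, 2))))) = Add(Rational(-700975, 2), Mul(Rational(2, 2247), I, Pow(3262, Rational(1, 2))))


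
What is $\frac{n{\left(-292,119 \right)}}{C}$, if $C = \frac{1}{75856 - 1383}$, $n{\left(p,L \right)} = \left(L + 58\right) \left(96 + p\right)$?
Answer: $-2583617316$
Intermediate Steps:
$n{\left(p,L \right)} = \left(58 + L\right) \left(96 + p\right)$
$C = \frac{1}{74473} \approx 1.3428 \cdot 10^{-5}$
$\frac{n{\left(-292,119 \right)}}{C} = \left(5568 + 58 \left(-292\right) + 96 \cdot 119 + 119 \left(-292\right)\right) \frac{1}{\frac{1}{74473}} = \left(5568 - 16936 + 11424 - 34748\right) 74473 = \left(-34692\right) 74473 = -2583617316$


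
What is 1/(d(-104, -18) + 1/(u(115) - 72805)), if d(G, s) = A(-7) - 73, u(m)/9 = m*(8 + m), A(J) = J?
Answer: -54500/4359999 ≈ -0.012500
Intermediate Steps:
u(m) = 9*m*(8 + m) (u(m) = 9*(m*(8 + m)) = 9*m*(8 + m))
d(G, s) = -80 (d(G, s) = -7 - 73 = -80)
1/(d(-104, -18) + 1/(u(115) - 72805)) = 1/(-80 + 1/(9*115*(8 + 115) - 72805)) = 1/(-80 + 1/(9*115*123 - 72805)) = 1/(-80 + 1/(127305 - 72805)) = 1/(-80 + 1/54500) = 1/(-4359999/54500) = -54500/4359999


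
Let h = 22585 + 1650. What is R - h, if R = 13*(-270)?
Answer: -27745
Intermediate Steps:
h = 24235
R = -3510
R - h = -3510 - 1*24235 = -3510 - 24235 = -27745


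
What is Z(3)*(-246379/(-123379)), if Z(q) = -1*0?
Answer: 0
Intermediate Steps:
Z(q) = 0
Z(3)*(-246379/(-123379)) = 0*(-246379/(-123379)) = 0*(-246379*(-1/123379)) = 0*(246379/123379) = 0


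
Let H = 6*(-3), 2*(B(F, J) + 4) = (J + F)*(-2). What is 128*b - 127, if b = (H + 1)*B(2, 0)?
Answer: 12929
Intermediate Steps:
B(F, J) = -4 - F - J (B(F, J) = -4 + ((J + F)*(-2))/2 = -4 + ((F + J)*(-2))/2 = -4 + (-2*F - 2*J)/2 = -4 + (-F - J) = -4 - F - J)
H = -18
b = 102 (b = (-18 + 1)*(-4 - 1*2 - 1*0) = -17*(-4 - 2 + 0) = -17*(-6) = 102)
128*b - 127 = 128*102 - 127 = 13056 - 127 = 12929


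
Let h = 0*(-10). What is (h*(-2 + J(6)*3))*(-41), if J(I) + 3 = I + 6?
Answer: 0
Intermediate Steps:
J(I) = 3 + I (J(I) = -3 + (I + 6) = -3 + (6 + I) = 3 + I)
h = 0
(h*(-2 + J(6)*3))*(-41) = (0*(-2 + (3 + 6)*3))*(-41) = (0*(-2 + 9*3))*(-41) = (0*(-2 + 27))*(-41) = (0*25)*(-41) = 0*(-41) = 0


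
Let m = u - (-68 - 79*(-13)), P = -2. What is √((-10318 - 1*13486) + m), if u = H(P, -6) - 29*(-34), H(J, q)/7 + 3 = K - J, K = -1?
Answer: I*√23791 ≈ 154.24*I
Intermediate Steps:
H(J, q) = -28 - 7*J (H(J, q) = -21 + 7*(-1 - J) = -21 + (-7 - 7*J) = -28 - 7*J)
u = 972 (u = (-28 - 7*(-2)) - 29*(-34) = (-28 + 14) + 986 = -14 + 986 = 972)
m = 13 (m = 972 - (-68 - 79*(-13)) = 972 - (-68 + 1027) = 972 - 1*959 = 972 - 959 = 13)
√((-10318 - 1*13486) + m) = √((-10318 - 1*13486) + 13) = √((-10318 - 13486) + 13) = √(-23804 + 13) = √(-23791) = I*√23791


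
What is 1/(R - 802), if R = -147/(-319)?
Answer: -319/255691 ≈ -0.0012476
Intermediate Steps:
R = 147/319 (R = -147*(-1/319) = 147/319 ≈ 0.46081)
1/(R - 802) = 1/(147/319 - 802) = 1/(-255691/319) = -319/255691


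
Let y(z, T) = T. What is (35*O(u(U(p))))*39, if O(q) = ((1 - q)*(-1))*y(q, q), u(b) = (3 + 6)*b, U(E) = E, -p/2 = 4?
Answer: 7174440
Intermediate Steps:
p = -8 (p = -2*4 = -8)
u(b) = 9*b
O(q) = q*(-1 + q) (O(q) = ((1 - q)*(-1))*q = (-1 + q)*q = q*(-1 + q))
(35*O(u(U(p))))*39 = (35*((9*(-8))*(-1 + 9*(-8))))*39 = (35*(-72*(-1 - 72)))*39 = (35*(-72*(-73)))*39 = (35*5256)*39 = 183960*39 = 7174440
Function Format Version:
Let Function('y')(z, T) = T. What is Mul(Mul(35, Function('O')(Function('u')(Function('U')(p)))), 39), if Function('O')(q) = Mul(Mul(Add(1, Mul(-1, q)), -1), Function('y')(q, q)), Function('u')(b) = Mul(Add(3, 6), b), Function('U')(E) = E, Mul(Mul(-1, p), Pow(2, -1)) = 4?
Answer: 7174440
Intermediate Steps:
p = -8 (p = Mul(-2, 4) = -8)
Function('u')(b) = Mul(9, b)
Function('O')(q) = Mul(q, Add(-1, q)) (Function('O')(q) = Mul(Mul(Add(1, Mul(-1, q)), -1), q) = Mul(Add(-1, q), q) = Mul(q, Add(-1, q)))
Mul(Mul(35, Function('O')(Function('u')(Function('U')(p)))), 39) = Mul(Mul(35, Mul(Mul(9, -8), Add(-1, Mul(9, -8)))), 39) = Mul(Mul(35, Mul(-72, Add(-1, -72))), 39) = Mul(Mul(35, Mul(-72, -73)), 39) = Mul(Mul(35, 5256), 39) = Mul(183960, 39) = 7174440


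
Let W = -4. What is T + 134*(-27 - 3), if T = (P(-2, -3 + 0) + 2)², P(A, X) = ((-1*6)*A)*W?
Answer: -1904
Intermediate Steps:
P(A, X) = 24*A (P(A, X) = ((-1*6)*A)*(-4) = -6*A*(-4) = 24*A)
T = 2116 (T = (24*(-2) + 2)² = (-48 + 2)² = (-46)² = 2116)
T + 134*(-27 - 3) = 2116 + 134*(-27 - 3) = 2116 + 134*(-30) = 2116 - 4020 = -1904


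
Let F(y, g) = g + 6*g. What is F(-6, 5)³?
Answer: 42875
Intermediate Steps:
F(y, g) = 7*g
F(-6, 5)³ = (7*5)³ = 35³ = 42875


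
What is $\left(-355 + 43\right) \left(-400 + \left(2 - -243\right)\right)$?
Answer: $48360$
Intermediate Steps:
$\left(-355 + 43\right) \left(-400 + \left(2 - -243\right)\right) = - 312 \left(-400 + \left(2 + 243\right)\right) = - 312 \left(-400 + 245\right) = \left(-312\right) \left(-155\right) = 48360$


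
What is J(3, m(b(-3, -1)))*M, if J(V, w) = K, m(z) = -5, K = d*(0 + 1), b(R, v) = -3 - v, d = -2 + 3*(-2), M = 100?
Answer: -800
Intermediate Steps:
d = -8 (d = -2 - 6 = -8)
K = -8 (K = -8*(0 + 1) = -8*1 = -8)
J(V, w) = -8
J(3, m(b(-3, -1)))*M = -8*100 = -800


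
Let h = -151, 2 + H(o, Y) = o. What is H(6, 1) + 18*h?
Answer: -2714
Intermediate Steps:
H(o, Y) = -2 + o
H(6, 1) + 18*h = (-2 + 6) + 18*(-151) = 4 - 2718 = -2714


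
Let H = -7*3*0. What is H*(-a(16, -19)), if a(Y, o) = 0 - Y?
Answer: 0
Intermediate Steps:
a(Y, o) = -Y
H = 0 (H = -21*0 = 0)
H*(-a(16, -19)) = 0*(-(-1)*16) = 0*(-1*(-16)) = 0*16 = 0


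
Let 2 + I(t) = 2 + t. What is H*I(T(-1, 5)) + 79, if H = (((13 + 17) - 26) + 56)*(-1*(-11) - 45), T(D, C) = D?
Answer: 2119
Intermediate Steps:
I(t) = t (I(t) = -2 + (2 + t) = t)
H = -2040 (H = ((30 - 26) + 56)*(11 - 45) = (4 + 56)*(-34) = 60*(-34) = -2040)
H*I(T(-1, 5)) + 79 = -2040*(-1) + 79 = 2040 + 79 = 2119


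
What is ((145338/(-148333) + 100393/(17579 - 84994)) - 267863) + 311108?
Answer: 432419653781636/9999869195 ≈ 43243.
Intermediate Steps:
((145338/(-148333) + 100393/(17579 - 84994)) - 267863) + 311108 = ((145338*(-1/148333) + 100393/(-67415)) - 267863) + 311108 = ((-145338/148333 + 100393*(-1/67415)) - 267863) + 311108 = ((-145338/148333 - 100393/67415) - 267863) + 311108 = (-24689556139/9999869195 - 267863) + 311108 = -2678619651736424/9999869195 + 311108 = 432419653781636/9999869195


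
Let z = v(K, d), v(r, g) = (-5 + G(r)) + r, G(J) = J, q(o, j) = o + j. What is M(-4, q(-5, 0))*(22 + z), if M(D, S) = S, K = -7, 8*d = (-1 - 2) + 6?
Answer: -15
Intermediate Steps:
q(o, j) = j + o
d = 3/8 (d = ((-1 - 2) + 6)/8 = (-3 + 6)/8 = (⅛)*3 = 3/8 ≈ 0.37500)
v(r, g) = -5 + 2*r (v(r, g) = (-5 + r) + r = -5 + 2*r)
z = -19 (z = -5 + 2*(-7) = -5 - 14 = -19)
M(-4, q(-5, 0))*(22 + z) = (0 - 5)*(22 - 19) = -5*3 = -15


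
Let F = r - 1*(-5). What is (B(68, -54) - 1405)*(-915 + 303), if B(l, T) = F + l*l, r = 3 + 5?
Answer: -1977984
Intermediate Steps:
r = 8
F = 13 (F = 8 - 1*(-5) = 8 + 5 = 13)
B(l, T) = 13 + l² (B(l, T) = 13 + l*l = 13 + l²)
(B(68, -54) - 1405)*(-915 + 303) = ((13 + 68²) - 1405)*(-915 + 303) = ((13 + 4624) - 1405)*(-612) = (4637 - 1405)*(-612) = 3232*(-612) = -1977984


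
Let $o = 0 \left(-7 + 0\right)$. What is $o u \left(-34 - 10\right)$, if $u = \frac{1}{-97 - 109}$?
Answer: $0$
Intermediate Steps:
$o = 0$ ($o = 0 \left(-7\right) = 0$)
$u = - \frac{1}{206}$ ($u = \frac{1}{-206} = - \frac{1}{206} \approx -0.0048544$)
$o u \left(-34 - 10\right) = 0 \left(- \frac{1}{206}\right) \left(-34 - 10\right) = 0 \left(-34 - 10\right) = 0 \left(-44\right) = 0$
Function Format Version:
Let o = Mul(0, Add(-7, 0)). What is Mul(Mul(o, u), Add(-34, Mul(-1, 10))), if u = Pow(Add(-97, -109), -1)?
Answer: 0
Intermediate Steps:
o = 0 (o = Mul(0, -7) = 0)
u = Rational(-1, 206) (u = Pow(-206, -1) = Rational(-1, 206) ≈ -0.0048544)
Mul(Mul(o, u), Add(-34, Mul(-1, 10))) = Mul(Mul(0, Rational(-1, 206)), Add(-34, Mul(-1, 10))) = Mul(0, Add(-34, -10)) = Mul(0, -44) = 0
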